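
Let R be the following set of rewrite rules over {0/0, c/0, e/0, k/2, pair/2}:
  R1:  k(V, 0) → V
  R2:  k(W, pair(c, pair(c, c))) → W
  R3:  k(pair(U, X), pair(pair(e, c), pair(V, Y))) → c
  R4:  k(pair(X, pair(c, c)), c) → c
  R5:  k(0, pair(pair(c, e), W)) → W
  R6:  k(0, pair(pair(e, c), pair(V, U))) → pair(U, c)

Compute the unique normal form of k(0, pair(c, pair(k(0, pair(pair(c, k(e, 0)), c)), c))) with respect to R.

0

1. k(0, pair(c, pair(k(0, pair(pair(c, k(e, 0)), c)), c)))  →  k(0, pair(c, pair(k(0, pair(pair(c, e), c)), c)))   [R1 at 2.2.1.2.1.2]
2. k(0, pair(c, pair(k(0, pair(pair(c, e), c)), c)))  →  k(0, pair(c, pair(c, c)))   [R5 at 2.2.1]
3. k(0, pair(c, pair(c, c)))  →  0   [R2 at ε]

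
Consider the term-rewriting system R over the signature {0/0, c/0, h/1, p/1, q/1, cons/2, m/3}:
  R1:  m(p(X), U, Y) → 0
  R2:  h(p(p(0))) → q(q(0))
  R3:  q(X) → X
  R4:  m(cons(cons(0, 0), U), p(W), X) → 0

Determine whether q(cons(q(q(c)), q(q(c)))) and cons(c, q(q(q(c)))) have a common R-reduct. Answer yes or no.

yes — NF(t₁) = cons(c, c), NF(t₂) = cons(c, c)

Reduce t₁ = q(cons(q(q(c)), q(q(c)))):
1. q(cons(q(q(c)), q(q(c))))  →  cons(q(q(c)), q(q(c)))   [R3 at ε]
2. cons(q(q(c)), q(q(c)))  →  cons(q(c), q(q(c)))   [R3 at 1]
3. cons(q(c), q(q(c)))  →  cons(c, q(q(c)))   [R3 at 1]
4. cons(c, q(q(c)))  →  cons(c, q(c))   [R3 at 2]
5. cons(c, q(c))  →  cons(c, c)   [R3 at 2]

Reduce t₂ = cons(c, q(q(q(c)))):
1. cons(c, q(q(q(c))))  →  cons(c, q(q(c)))   [R3 at 2]
2. cons(c, q(q(c)))  →  cons(c, q(c))   [R3 at 2]
3. cons(c, q(c))  →  cons(c, c)   [R3 at 2]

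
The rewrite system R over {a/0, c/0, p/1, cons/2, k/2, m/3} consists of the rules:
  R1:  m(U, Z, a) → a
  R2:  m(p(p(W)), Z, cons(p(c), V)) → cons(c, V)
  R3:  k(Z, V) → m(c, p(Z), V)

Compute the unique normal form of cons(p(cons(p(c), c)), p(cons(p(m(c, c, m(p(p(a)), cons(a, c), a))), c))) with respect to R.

1. cons(p(cons(p(c), c)), p(cons(p(m(c, c, m(p(p(a)), cons(a, c), a))), c)))  →  cons(p(cons(p(c), c)), p(cons(p(m(c, c, a)), c)))   [R1 at 2.1.1.1.3]
2. cons(p(cons(p(c), c)), p(cons(p(m(c, c, a)), c)))  →  cons(p(cons(p(c), c)), p(cons(p(a), c)))   [R1 at 2.1.1.1]

cons(p(cons(p(c), c)), p(cons(p(a), c)))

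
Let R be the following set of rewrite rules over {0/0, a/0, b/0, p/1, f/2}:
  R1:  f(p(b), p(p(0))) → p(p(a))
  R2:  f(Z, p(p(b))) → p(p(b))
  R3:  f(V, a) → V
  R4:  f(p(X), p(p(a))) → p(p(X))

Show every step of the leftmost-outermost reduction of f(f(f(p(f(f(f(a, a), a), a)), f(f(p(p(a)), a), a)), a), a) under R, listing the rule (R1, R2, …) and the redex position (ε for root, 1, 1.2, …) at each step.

p(p(a))

1. f(f(f(p(f(f(f(a, a), a), a)), f(f(p(p(a)), a), a)), a), a)  →  f(f(p(f(f(f(a, a), a), a)), f(f(p(p(a)), a), a)), a)   [R3 at ε]
2. f(f(p(f(f(f(a, a), a), a)), f(f(p(p(a)), a), a)), a)  →  f(p(f(f(f(a, a), a), a)), f(f(p(p(a)), a), a))   [R3 at ε]
3. f(p(f(f(f(a, a), a), a)), f(f(p(p(a)), a), a))  →  f(p(f(f(a, a), a)), f(f(p(p(a)), a), a))   [R3 at 1.1]
4. f(p(f(f(a, a), a)), f(f(p(p(a)), a), a))  →  f(p(f(a, a)), f(f(p(p(a)), a), a))   [R3 at 1.1]
5. f(p(f(a, a)), f(f(p(p(a)), a), a))  →  f(p(a), f(f(p(p(a)), a), a))   [R3 at 1.1]
6. f(p(a), f(f(p(p(a)), a), a))  →  f(p(a), f(p(p(a)), a))   [R3 at 2]
7. f(p(a), f(p(p(a)), a))  →  f(p(a), p(p(a)))   [R3 at 2]
8. f(p(a), p(p(a)))  →  p(p(a))   [R4 at ε]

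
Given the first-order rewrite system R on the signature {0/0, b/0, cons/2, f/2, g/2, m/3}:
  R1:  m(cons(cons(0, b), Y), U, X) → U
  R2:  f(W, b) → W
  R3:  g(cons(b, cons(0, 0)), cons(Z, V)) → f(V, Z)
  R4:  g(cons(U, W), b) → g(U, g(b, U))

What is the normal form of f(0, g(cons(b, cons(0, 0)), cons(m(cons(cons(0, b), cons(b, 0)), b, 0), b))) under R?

0

1. f(0, g(cons(b, cons(0, 0)), cons(m(cons(cons(0, b), cons(b, 0)), b, 0), b)))  →  f(0, f(b, m(cons(cons(0, b), cons(b, 0)), b, 0)))   [R3 at 2]
2. f(0, f(b, m(cons(cons(0, b), cons(b, 0)), b, 0)))  →  f(0, f(b, b))   [R1 at 2.2]
3. f(0, f(b, b))  →  f(0, b)   [R2 at 2]
4. f(0, b)  →  0   [R2 at ε]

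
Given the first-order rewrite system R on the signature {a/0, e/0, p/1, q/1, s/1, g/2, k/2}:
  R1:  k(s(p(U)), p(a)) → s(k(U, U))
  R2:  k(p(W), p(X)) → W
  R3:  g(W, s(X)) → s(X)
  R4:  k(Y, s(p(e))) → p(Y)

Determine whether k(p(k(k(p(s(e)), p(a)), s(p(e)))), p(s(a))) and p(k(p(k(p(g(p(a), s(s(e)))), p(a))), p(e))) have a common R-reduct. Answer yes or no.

no — NF(t₁) = p(s(e)), NF(t₂) = p(s(s(e)))

Reduce t₁ = k(p(k(k(p(s(e)), p(a)), s(p(e)))), p(s(a))):
1. k(p(k(k(p(s(e)), p(a)), s(p(e)))), p(s(a)))  →  k(k(p(s(e)), p(a)), s(p(e)))   [R2 at ε]
2. k(k(p(s(e)), p(a)), s(p(e)))  →  p(k(p(s(e)), p(a)))   [R4 at ε]
3. p(k(p(s(e)), p(a)))  →  p(s(e))   [R2 at 1]

Reduce t₂ = p(k(p(k(p(g(p(a), s(s(e)))), p(a))), p(e))):
1. p(k(p(k(p(g(p(a), s(s(e)))), p(a))), p(e)))  →  p(k(p(g(p(a), s(s(e)))), p(a)))   [R2 at 1]
2. p(k(p(g(p(a), s(s(e)))), p(a)))  →  p(g(p(a), s(s(e))))   [R2 at 1]
3. p(g(p(a), s(s(e))))  →  p(s(s(e)))   [R3 at 1]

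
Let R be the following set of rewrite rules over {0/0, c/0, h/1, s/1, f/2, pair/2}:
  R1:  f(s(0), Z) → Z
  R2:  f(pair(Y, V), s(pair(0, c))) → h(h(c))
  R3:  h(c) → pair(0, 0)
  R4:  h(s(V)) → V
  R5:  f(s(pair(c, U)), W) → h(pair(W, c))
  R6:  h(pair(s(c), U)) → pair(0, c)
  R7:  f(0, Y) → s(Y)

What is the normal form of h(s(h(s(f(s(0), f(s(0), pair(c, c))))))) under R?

1. h(s(h(s(f(s(0), f(s(0), pair(c, c)))))))  →  h(s(f(s(0), f(s(0), pair(c, c)))))   [R4 at ε]
2. h(s(f(s(0), f(s(0), pair(c, c)))))  →  f(s(0), f(s(0), pair(c, c)))   [R4 at ε]
3. f(s(0), f(s(0), pair(c, c)))  →  f(s(0), pair(c, c))   [R1 at ε]
4. f(s(0), pair(c, c))  →  pair(c, c)   [R1 at ε]

pair(c, c)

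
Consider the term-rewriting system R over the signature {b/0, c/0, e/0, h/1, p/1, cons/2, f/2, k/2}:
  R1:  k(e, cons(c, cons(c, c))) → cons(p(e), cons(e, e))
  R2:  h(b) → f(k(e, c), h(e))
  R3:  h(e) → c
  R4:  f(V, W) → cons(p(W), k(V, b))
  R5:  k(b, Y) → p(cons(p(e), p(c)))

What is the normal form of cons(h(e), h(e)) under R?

1. cons(h(e), h(e))  →  cons(c, h(e))   [R3 at 1]
2. cons(c, h(e))  →  cons(c, c)   [R3 at 2]

cons(c, c)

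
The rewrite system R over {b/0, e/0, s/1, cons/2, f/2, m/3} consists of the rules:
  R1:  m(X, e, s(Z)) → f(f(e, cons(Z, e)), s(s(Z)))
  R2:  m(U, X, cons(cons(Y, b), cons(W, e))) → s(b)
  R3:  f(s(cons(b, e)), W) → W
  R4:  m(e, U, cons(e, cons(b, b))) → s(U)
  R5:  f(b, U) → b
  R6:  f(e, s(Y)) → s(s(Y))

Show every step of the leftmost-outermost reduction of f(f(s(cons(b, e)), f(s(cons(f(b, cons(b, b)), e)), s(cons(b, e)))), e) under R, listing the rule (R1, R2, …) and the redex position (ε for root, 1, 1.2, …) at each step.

e

1. f(f(s(cons(b, e)), f(s(cons(f(b, cons(b, b)), e)), s(cons(b, e)))), e)  →  f(f(s(cons(f(b, cons(b, b)), e)), s(cons(b, e))), e)   [R3 at 1]
2. f(f(s(cons(f(b, cons(b, b)), e)), s(cons(b, e))), e)  →  f(f(s(cons(b, e)), s(cons(b, e))), e)   [R5 at 1.1.1.1]
3. f(f(s(cons(b, e)), s(cons(b, e))), e)  →  f(s(cons(b, e)), e)   [R3 at 1]
4. f(s(cons(b, e)), e)  →  e   [R3 at ε]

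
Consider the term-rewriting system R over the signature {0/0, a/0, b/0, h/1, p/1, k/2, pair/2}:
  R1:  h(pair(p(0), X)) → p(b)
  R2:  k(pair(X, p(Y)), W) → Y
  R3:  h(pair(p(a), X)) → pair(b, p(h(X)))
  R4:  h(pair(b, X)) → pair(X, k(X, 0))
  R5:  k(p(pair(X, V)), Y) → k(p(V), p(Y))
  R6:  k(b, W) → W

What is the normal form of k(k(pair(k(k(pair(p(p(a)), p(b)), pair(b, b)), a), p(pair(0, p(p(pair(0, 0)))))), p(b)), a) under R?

p(pair(0, 0))

1. k(k(pair(k(k(pair(p(p(a)), p(b)), pair(b, b)), a), p(pair(0, p(p(pair(0, 0)))))), p(b)), a)  →  k(pair(0, p(p(pair(0, 0)))), a)   [R2 at 1]
2. k(pair(0, p(p(pair(0, 0)))), a)  →  p(pair(0, 0))   [R2 at ε]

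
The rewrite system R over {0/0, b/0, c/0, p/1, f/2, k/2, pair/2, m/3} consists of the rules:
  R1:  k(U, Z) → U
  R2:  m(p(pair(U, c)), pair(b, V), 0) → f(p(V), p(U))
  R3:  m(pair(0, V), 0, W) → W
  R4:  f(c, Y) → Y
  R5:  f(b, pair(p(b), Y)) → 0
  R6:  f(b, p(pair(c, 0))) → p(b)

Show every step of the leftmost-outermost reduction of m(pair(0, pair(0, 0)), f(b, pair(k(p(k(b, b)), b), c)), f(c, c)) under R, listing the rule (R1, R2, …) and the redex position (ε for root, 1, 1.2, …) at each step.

1. m(pair(0, pair(0, 0)), f(b, pair(k(p(k(b, b)), b), c)), f(c, c))  →  m(pair(0, pair(0, 0)), f(b, pair(p(k(b, b)), c)), f(c, c))   [R1 at 2.2.1]
2. m(pair(0, pair(0, 0)), f(b, pair(p(k(b, b)), c)), f(c, c))  →  m(pair(0, pair(0, 0)), f(b, pair(p(b), c)), f(c, c))   [R1 at 2.2.1.1]
3. m(pair(0, pair(0, 0)), f(b, pair(p(b), c)), f(c, c))  →  m(pair(0, pair(0, 0)), 0, f(c, c))   [R5 at 2]
4. m(pair(0, pair(0, 0)), 0, f(c, c))  →  f(c, c)   [R3 at ε]
5. f(c, c)  →  c   [R4 at ε]

c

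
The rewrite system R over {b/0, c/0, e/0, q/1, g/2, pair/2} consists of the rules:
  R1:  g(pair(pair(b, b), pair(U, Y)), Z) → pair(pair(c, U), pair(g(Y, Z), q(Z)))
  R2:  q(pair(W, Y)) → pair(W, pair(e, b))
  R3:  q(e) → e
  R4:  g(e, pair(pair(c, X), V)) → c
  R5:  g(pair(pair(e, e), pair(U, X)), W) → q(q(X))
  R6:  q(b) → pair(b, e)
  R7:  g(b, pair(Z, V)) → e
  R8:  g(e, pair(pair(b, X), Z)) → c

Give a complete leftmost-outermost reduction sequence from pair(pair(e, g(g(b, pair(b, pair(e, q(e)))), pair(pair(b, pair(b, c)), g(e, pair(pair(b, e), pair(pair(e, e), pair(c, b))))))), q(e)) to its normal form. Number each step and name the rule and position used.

1. pair(pair(e, g(g(b, pair(b, pair(e, q(e)))), pair(pair(b, pair(b, c)), g(e, pair(pair(b, e), pair(pair(e, e), pair(c, b))))))), q(e))  →  pair(pair(e, g(e, pair(pair(b, pair(b, c)), g(e, pair(pair(b, e), pair(pair(e, e), pair(c, b))))))), q(e))   [R7 at 1.2.1]
2. pair(pair(e, g(e, pair(pair(b, pair(b, c)), g(e, pair(pair(b, e), pair(pair(e, e), pair(c, b))))))), q(e))  →  pair(pair(e, c), q(e))   [R8 at 1.2]
3. pair(pair(e, c), q(e))  →  pair(pair(e, c), e)   [R3 at 2]

pair(pair(e, c), e)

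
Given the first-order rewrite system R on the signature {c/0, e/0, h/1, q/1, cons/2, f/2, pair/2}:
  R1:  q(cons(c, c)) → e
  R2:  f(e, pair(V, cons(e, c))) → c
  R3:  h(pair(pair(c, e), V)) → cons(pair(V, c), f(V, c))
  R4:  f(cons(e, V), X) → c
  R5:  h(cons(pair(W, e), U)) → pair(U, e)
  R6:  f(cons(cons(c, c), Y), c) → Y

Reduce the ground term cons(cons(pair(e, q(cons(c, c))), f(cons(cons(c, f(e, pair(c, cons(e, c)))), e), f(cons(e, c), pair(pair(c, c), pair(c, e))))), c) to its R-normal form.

1. cons(cons(pair(e, q(cons(c, c))), f(cons(cons(c, f(e, pair(c, cons(e, c)))), e), f(cons(e, c), pair(pair(c, c), pair(c, e))))), c)  →  cons(cons(pair(e, e), f(cons(cons(c, f(e, pair(c, cons(e, c)))), e), f(cons(e, c), pair(pair(c, c), pair(c, e))))), c)   [R1 at 1.1.2]
2. cons(cons(pair(e, e), f(cons(cons(c, f(e, pair(c, cons(e, c)))), e), f(cons(e, c), pair(pair(c, c), pair(c, e))))), c)  →  cons(cons(pair(e, e), f(cons(cons(c, c), e), f(cons(e, c), pair(pair(c, c), pair(c, e))))), c)   [R2 at 1.2.1.1.2]
3. cons(cons(pair(e, e), f(cons(cons(c, c), e), f(cons(e, c), pair(pair(c, c), pair(c, e))))), c)  →  cons(cons(pair(e, e), f(cons(cons(c, c), e), c)), c)   [R4 at 1.2.2]
4. cons(cons(pair(e, e), f(cons(cons(c, c), e), c)), c)  →  cons(cons(pair(e, e), e), c)   [R6 at 1.2]

cons(cons(pair(e, e), e), c)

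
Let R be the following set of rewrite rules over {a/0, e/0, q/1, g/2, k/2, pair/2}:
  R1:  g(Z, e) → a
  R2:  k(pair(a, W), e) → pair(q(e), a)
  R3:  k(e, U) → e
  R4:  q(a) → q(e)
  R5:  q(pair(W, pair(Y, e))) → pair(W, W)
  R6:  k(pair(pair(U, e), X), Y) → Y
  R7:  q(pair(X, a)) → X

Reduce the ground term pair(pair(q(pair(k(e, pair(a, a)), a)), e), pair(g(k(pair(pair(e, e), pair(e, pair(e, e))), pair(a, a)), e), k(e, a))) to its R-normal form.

1. pair(pair(q(pair(k(e, pair(a, a)), a)), e), pair(g(k(pair(pair(e, e), pair(e, pair(e, e))), pair(a, a)), e), k(e, a)))  →  pair(pair(k(e, pair(a, a)), e), pair(g(k(pair(pair(e, e), pair(e, pair(e, e))), pair(a, a)), e), k(e, a)))   [R7 at 1.1]
2. pair(pair(k(e, pair(a, a)), e), pair(g(k(pair(pair(e, e), pair(e, pair(e, e))), pair(a, a)), e), k(e, a)))  →  pair(pair(e, e), pair(g(k(pair(pair(e, e), pair(e, pair(e, e))), pair(a, a)), e), k(e, a)))   [R3 at 1.1]
3. pair(pair(e, e), pair(g(k(pair(pair(e, e), pair(e, pair(e, e))), pair(a, a)), e), k(e, a)))  →  pair(pair(e, e), pair(a, k(e, a)))   [R1 at 2.1]
4. pair(pair(e, e), pair(a, k(e, a)))  →  pair(pair(e, e), pair(a, e))   [R3 at 2.2]

pair(pair(e, e), pair(a, e))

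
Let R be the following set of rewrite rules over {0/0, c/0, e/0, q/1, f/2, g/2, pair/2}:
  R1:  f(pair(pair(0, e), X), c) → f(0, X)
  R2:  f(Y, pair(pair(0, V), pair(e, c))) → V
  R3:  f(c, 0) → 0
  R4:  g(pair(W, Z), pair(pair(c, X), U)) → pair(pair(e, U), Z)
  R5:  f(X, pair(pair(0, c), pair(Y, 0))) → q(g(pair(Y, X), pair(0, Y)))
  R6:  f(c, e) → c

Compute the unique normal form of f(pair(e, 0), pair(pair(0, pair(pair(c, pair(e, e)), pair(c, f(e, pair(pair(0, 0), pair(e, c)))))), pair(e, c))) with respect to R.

1. f(pair(e, 0), pair(pair(0, pair(pair(c, pair(e, e)), pair(c, f(e, pair(pair(0, 0), pair(e, c)))))), pair(e, c)))  →  pair(pair(c, pair(e, e)), pair(c, f(e, pair(pair(0, 0), pair(e, c)))))   [R2 at ε]
2. pair(pair(c, pair(e, e)), pair(c, f(e, pair(pair(0, 0), pair(e, c)))))  →  pair(pair(c, pair(e, e)), pair(c, 0))   [R2 at 2.2]

pair(pair(c, pair(e, e)), pair(c, 0))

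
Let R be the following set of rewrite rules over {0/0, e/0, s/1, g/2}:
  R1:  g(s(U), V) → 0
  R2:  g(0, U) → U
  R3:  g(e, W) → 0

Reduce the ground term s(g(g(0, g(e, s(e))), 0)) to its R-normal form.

s(0)

1. s(g(g(0, g(e, s(e))), 0))  →  s(g(g(e, s(e)), 0))   [R2 at 1.1]
2. s(g(g(e, s(e)), 0))  →  s(g(0, 0))   [R3 at 1.1]
3. s(g(0, 0))  →  s(0)   [R2 at 1]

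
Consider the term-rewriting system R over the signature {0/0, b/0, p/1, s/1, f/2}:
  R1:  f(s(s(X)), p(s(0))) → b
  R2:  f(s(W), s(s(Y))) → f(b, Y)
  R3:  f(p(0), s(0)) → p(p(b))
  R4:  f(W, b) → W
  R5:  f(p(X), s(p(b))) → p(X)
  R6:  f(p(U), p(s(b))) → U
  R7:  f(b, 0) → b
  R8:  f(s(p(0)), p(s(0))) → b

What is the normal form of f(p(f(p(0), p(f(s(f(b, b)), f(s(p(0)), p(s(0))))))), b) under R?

p(0)

1. f(p(f(p(0), p(f(s(f(b, b)), f(s(p(0)), p(s(0))))))), b)  →  p(f(p(0), p(f(s(f(b, b)), f(s(p(0)), p(s(0)))))))   [R4 at ε]
2. p(f(p(0), p(f(s(f(b, b)), f(s(p(0)), p(s(0)))))))  →  p(f(p(0), p(f(s(b), f(s(p(0)), p(s(0)))))))   [R4 at 1.2.1.1.1]
3. p(f(p(0), p(f(s(b), f(s(p(0)), p(s(0)))))))  →  p(f(p(0), p(f(s(b), b))))   [R8 at 1.2.1.2]
4. p(f(p(0), p(f(s(b), b))))  →  p(f(p(0), p(s(b))))   [R4 at 1.2.1]
5. p(f(p(0), p(s(b))))  →  p(0)   [R6 at 1]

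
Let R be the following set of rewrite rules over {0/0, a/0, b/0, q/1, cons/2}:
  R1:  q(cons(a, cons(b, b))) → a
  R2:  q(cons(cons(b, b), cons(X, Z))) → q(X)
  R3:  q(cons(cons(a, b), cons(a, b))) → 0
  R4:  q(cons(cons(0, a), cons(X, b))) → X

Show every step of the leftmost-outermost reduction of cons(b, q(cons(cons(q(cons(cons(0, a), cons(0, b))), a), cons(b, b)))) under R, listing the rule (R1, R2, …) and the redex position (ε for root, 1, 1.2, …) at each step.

1. cons(b, q(cons(cons(q(cons(cons(0, a), cons(0, b))), a), cons(b, b))))  →  cons(b, q(cons(cons(0, a), cons(b, b))))   [R4 at 2.1.1.1]
2. cons(b, q(cons(cons(0, a), cons(b, b))))  →  cons(b, b)   [R4 at 2]

cons(b, b)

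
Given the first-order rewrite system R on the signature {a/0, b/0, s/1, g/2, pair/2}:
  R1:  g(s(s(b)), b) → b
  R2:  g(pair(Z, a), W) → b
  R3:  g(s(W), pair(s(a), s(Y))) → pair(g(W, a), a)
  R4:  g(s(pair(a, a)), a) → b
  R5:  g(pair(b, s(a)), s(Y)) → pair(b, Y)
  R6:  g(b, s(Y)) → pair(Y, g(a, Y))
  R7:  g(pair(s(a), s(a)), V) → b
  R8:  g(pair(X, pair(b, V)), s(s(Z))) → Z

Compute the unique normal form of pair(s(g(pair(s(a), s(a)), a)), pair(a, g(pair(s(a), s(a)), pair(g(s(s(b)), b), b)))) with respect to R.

1. pair(s(g(pair(s(a), s(a)), a)), pair(a, g(pair(s(a), s(a)), pair(g(s(s(b)), b), b))))  →  pair(s(b), pair(a, g(pair(s(a), s(a)), pair(g(s(s(b)), b), b))))   [R7 at 1.1]
2. pair(s(b), pair(a, g(pair(s(a), s(a)), pair(g(s(s(b)), b), b))))  →  pair(s(b), pair(a, b))   [R7 at 2.2]

pair(s(b), pair(a, b))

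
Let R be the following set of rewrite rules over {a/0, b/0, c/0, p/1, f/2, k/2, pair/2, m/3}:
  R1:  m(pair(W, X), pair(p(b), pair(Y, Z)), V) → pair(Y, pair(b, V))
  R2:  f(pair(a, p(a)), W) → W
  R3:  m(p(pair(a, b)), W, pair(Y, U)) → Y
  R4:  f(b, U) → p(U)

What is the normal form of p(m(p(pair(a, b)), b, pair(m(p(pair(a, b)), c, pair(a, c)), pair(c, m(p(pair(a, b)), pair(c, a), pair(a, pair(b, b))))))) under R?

p(a)

1. p(m(p(pair(a, b)), b, pair(m(p(pair(a, b)), c, pair(a, c)), pair(c, m(p(pair(a, b)), pair(c, a), pair(a, pair(b, b)))))))  →  p(m(p(pair(a, b)), c, pair(a, c)))   [R3 at 1]
2. p(m(p(pair(a, b)), c, pair(a, c)))  →  p(a)   [R3 at 1]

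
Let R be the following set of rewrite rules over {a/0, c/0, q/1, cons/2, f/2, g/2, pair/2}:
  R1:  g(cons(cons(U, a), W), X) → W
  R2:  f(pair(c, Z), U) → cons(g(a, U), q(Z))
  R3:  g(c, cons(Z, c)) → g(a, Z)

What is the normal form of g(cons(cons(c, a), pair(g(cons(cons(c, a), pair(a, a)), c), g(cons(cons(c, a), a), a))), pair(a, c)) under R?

pair(pair(a, a), a)

1. g(cons(cons(c, a), pair(g(cons(cons(c, a), pair(a, a)), c), g(cons(cons(c, a), a), a))), pair(a, c))  →  pair(g(cons(cons(c, a), pair(a, a)), c), g(cons(cons(c, a), a), a))   [R1 at ε]
2. pair(g(cons(cons(c, a), pair(a, a)), c), g(cons(cons(c, a), a), a))  →  pair(pair(a, a), g(cons(cons(c, a), a), a))   [R1 at 1]
3. pair(pair(a, a), g(cons(cons(c, a), a), a))  →  pair(pair(a, a), a)   [R1 at 2]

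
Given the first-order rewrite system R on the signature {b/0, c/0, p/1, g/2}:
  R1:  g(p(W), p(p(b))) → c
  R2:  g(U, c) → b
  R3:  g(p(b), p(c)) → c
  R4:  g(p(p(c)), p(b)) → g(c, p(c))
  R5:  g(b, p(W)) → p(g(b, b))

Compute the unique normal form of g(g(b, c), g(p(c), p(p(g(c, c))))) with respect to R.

1. g(g(b, c), g(p(c), p(p(g(c, c)))))  →  g(b, g(p(c), p(p(g(c, c)))))   [R2 at 1]
2. g(b, g(p(c), p(p(g(c, c)))))  →  g(b, g(p(c), p(p(b))))   [R2 at 2.2.1.1]
3. g(b, g(p(c), p(p(b))))  →  g(b, c)   [R1 at 2]
4. g(b, c)  →  b   [R2 at ε]

b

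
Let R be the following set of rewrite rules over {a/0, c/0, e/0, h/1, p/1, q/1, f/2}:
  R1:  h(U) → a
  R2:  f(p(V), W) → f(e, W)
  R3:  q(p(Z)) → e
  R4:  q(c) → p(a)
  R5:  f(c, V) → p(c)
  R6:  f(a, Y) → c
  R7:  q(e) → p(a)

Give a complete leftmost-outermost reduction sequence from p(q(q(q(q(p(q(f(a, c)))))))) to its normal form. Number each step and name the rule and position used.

p(p(a))

1. p(q(q(q(q(p(q(f(a, c))))))))  →  p(q(q(q(e))))   [R3 at 1.1.1.1]
2. p(q(q(q(e))))  →  p(q(q(p(a))))   [R7 at 1.1.1]
3. p(q(q(p(a))))  →  p(q(e))   [R3 at 1.1]
4. p(q(e))  →  p(p(a))   [R7 at 1]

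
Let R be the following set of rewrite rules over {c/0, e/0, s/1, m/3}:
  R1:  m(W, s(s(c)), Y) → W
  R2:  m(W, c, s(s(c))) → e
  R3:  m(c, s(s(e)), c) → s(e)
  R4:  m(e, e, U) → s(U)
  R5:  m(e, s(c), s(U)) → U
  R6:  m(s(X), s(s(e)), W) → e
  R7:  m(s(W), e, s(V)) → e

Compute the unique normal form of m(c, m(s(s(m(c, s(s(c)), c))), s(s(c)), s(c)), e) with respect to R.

c

1. m(c, m(s(s(m(c, s(s(c)), c))), s(s(c)), s(c)), e)  →  m(c, s(s(m(c, s(s(c)), c))), e)   [R1 at 2]
2. m(c, s(s(m(c, s(s(c)), c))), e)  →  m(c, s(s(c)), e)   [R1 at 2.1.1]
3. m(c, s(s(c)), e)  →  c   [R1 at ε]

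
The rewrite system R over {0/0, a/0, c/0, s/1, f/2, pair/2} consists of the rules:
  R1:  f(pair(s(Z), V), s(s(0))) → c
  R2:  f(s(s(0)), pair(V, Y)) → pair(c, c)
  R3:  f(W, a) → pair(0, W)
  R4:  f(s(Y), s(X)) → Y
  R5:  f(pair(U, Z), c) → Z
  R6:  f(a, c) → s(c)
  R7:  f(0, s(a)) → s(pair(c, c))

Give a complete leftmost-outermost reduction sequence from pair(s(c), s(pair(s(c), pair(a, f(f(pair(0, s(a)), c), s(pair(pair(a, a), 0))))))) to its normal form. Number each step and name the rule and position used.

pair(s(c), s(pair(s(c), pair(a, a))))

1. pair(s(c), s(pair(s(c), pair(a, f(f(pair(0, s(a)), c), s(pair(pair(a, a), 0)))))))  →  pair(s(c), s(pair(s(c), pair(a, f(s(a), s(pair(pair(a, a), 0)))))))   [R5 at 2.1.2.2.1]
2. pair(s(c), s(pair(s(c), pair(a, f(s(a), s(pair(pair(a, a), 0)))))))  →  pair(s(c), s(pair(s(c), pair(a, a))))   [R4 at 2.1.2.2]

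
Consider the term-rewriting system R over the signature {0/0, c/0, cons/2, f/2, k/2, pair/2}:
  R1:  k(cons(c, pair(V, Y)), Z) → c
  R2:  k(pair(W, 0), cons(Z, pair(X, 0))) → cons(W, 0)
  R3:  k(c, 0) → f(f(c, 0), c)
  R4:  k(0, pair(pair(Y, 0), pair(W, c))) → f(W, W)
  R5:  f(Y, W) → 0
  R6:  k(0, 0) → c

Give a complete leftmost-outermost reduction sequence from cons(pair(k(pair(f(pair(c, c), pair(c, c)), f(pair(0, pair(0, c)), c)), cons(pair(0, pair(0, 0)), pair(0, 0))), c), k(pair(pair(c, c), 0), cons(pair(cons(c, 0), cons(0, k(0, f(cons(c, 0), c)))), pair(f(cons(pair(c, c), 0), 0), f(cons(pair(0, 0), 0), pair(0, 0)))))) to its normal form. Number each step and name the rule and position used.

cons(pair(cons(0, 0), c), cons(pair(c, c), 0))

1. cons(pair(k(pair(f(pair(c, c), pair(c, c)), f(pair(0, pair(0, c)), c)), cons(pair(0, pair(0, 0)), pair(0, 0))), c), k(pair(pair(c, c), 0), cons(pair(cons(c, 0), cons(0, k(0, f(cons(c, 0), c)))), pair(f(cons(pair(c, c), 0), 0), f(cons(pair(0, 0), 0), pair(0, 0))))))  →  cons(pair(k(pair(0, f(pair(0, pair(0, c)), c)), cons(pair(0, pair(0, 0)), pair(0, 0))), c), k(pair(pair(c, c), 0), cons(pair(cons(c, 0), cons(0, k(0, f(cons(c, 0), c)))), pair(f(cons(pair(c, c), 0), 0), f(cons(pair(0, 0), 0), pair(0, 0))))))   [R5 at 1.1.1.1]
2. cons(pair(k(pair(0, f(pair(0, pair(0, c)), c)), cons(pair(0, pair(0, 0)), pair(0, 0))), c), k(pair(pair(c, c), 0), cons(pair(cons(c, 0), cons(0, k(0, f(cons(c, 0), c)))), pair(f(cons(pair(c, c), 0), 0), f(cons(pair(0, 0), 0), pair(0, 0))))))  →  cons(pair(k(pair(0, 0), cons(pair(0, pair(0, 0)), pair(0, 0))), c), k(pair(pair(c, c), 0), cons(pair(cons(c, 0), cons(0, k(0, f(cons(c, 0), c)))), pair(f(cons(pair(c, c), 0), 0), f(cons(pair(0, 0), 0), pair(0, 0))))))   [R5 at 1.1.1.2]
3. cons(pair(k(pair(0, 0), cons(pair(0, pair(0, 0)), pair(0, 0))), c), k(pair(pair(c, c), 0), cons(pair(cons(c, 0), cons(0, k(0, f(cons(c, 0), c)))), pair(f(cons(pair(c, c), 0), 0), f(cons(pair(0, 0), 0), pair(0, 0))))))  →  cons(pair(cons(0, 0), c), k(pair(pair(c, c), 0), cons(pair(cons(c, 0), cons(0, k(0, f(cons(c, 0), c)))), pair(f(cons(pair(c, c), 0), 0), f(cons(pair(0, 0), 0), pair(0, 0))))))   [R2 at 1.1]
4. cons(pair(cons(0, 0), c), k(pair(pair(c, c), 0), cons(pair(cons(c, 0), cons(0, k(0, f(cons(c, 0), c)))), pair(f(cons(pair(c, c), 0), 0), f(cons(pair(0, 0), 0), pair(0, 0))))))  →  cons(pair(cons(0, 0), c), k(pair(pair(c, c), 0), cons(pair(cons(c, 0), cons(0, k(0, 0))), pair(f(cons(pair(c, c), 0), 0), f(cons(pair(0, 0), 0), pair(0, 0))))))   [R5 at 2.2.1.2.2.2]
5. cons(pair(cons(0, 0), c), k(pair(pair(c, c), 0), cons(pair(cons(c, 0), cons(0, k(0, 0))), pair(f(cons(pair(c, c), 0), 0), f(cons(pair(0, 0), 0), pair(0, 0))))))  →  cons(pair(cons(0, 0), c), k(pair(pair(c, c), 0), cons(pair(cons(c, 0), cons(0, c)), pair(f(cons(pair(c, c), 0), 0), f(cons(pair(0, 0), 0), pair(0, 0))))))   [R6 at 2.2.1.2.2]
6. cons(pair(cons(0, 0), c), k(pair(pair(c, c), 0), cons(pair(cons(c, 0), cons(0, c)), pair(f(cons(pair(c, c), 0), 0), f(cons(pair(0, 0), 0), pair(0, 0))))))  →  cons(pair(cons(0, 0), c), k(pair(pair(c, c), 0), cons(pair(cons(c, 0), cons(0, c)), pair(0, f(cons(pair(0, 0), 0), pair(0, 0))))))   [R5 at 2.2.2.1]
7. cons(pair(cons(0, 0), c), k(pair(pair(c, c), 0), cons(pair(cons(c, 0), cons(0, c)), pair(0, f(cons(pair(0, 0), 0), pair(0, 0))))))  →  cons(pair(cons(0, 0), c), k(pair(pair(c, c), 0), cons(pair(cons(c, 0), cons(0, c)), pair(0, 0))))   [R5 at 2.2.2.2]
8. cons(pair(cons(0, 0), c), k(pair(pair(c, c), 0), cons(pair(cons(c, 0), cons(0, c)), pair(0, 0))))  →  cons(pair(cons(0, 0), c), cons(pair(c, c), 0))   [R2 at 2]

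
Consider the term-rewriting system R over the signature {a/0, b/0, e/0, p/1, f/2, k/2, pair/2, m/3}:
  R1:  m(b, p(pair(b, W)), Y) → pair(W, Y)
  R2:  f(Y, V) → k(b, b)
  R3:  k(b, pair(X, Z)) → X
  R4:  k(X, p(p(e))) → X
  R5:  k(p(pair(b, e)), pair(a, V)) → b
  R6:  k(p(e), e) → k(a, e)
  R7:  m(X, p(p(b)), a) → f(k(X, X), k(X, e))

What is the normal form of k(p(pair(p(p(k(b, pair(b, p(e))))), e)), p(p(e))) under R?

p(pair(p(p(b)), e))

1. k(p(pair(p(p(k(b, pair(b, p(e))))), e)), p(p(e)))  →  p(pair(p(p(k(b, pair(b, p(e))))), e))   [R4 at ε]
2. p(pair(p(p(k(b, pair(b, p(e))))), e))  →  p(pair(p(p(b)), e))   [R3 at 1.1.1.1]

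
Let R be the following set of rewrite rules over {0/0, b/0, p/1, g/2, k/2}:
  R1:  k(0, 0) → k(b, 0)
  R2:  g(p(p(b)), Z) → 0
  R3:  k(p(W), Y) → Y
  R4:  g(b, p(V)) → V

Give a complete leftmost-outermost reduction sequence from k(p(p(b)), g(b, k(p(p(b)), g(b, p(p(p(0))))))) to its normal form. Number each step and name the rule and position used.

1. k(p(p(b)), g(b, k(p(p(b)), g(b, p(p(p(0)))))))  →  g(b, k(p(p(b)), g(b, p(p(p(0))))))   [R3 at ε]
2. g(b, k(p(p(b)), g(b, p(p(p(0))))))  →  g(b, g(b, p(p(p(0)))))   [R3 at 2]
3. g(b, g(b, p(p(p(0)))))  →  g(b, p(p(0)))   [R4 at 2]
4. g(b, p(p(0)))  →  p(0)   [R4 at ε]

p(0)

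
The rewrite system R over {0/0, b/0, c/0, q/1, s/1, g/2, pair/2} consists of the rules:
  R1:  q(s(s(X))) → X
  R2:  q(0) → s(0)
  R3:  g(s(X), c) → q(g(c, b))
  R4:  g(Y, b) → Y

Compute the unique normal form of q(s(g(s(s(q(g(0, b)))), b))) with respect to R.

1. q(s(g(s(s(q(g(0, b)))), b)))  →  q(s(s(s(q(g(0, b))))))   [R4 at 1.1]
2. q(s(s(s(q(g(0, b))))))  →  s(q(g(0, b)))   [R1 at ε]
3. s(q(g(0, b)))  →  s(q(0))   [R4 at 1.1]
4. s(q(0))  →  s(s(0))   [R2 at 1]

s(s(0))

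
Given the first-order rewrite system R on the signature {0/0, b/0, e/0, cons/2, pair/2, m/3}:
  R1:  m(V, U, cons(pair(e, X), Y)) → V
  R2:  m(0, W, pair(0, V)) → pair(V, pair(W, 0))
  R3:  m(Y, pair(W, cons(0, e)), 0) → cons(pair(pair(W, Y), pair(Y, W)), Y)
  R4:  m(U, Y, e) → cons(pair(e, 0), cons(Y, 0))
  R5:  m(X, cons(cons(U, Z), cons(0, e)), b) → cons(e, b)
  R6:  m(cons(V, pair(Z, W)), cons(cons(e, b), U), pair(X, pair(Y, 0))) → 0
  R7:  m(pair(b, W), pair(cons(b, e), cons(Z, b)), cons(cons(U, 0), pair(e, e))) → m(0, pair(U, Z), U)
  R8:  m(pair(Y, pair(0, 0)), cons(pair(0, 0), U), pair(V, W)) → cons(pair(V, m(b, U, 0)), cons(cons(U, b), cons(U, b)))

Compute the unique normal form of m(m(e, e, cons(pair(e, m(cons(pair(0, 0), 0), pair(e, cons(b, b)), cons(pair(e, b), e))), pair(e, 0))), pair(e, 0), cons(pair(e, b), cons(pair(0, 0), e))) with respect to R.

e

1. m(m(e, e, cons(pair(e, m(cons(pair(0, 0), 0), pair(e, cons(b, b)), cons(pair(e, b), e))), pair(e, 0))), pair(e, 0), cons(pair(e, b), cons(pair(0, 0), e)))  →  m(e, e, cons(pair(e, m(cons(pair(0, 0), 0), pair(e, cons(b, b)), cons(pair(e, b), e))), pair(e, 0)))   [R1 at ε]
2. m(e, e, cons(pair(e, m(cons(pair(0, 0), 0), pair(e, cons(b, b)), cons(pair(e, b), e))), pair(e, 0)))  →  e   [R1 at ε]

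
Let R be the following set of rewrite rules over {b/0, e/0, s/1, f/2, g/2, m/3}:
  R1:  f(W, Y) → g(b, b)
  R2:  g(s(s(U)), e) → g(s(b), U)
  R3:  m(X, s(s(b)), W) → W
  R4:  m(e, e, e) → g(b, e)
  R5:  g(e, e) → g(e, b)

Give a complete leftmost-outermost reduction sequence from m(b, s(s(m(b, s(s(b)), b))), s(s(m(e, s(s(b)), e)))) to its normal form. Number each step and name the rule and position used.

s(s(e))

1. m(b, s(s(m(b, s(s(b)), b))), s(s(m(e, s(s(b)), e))))  →  m(b, s(s(b)), s(s(m(e, s(s(b)), e))))   [R3 at 2.1.1]
2. m(b, s(s(b)), s(s(m(e, s(s(b)), e))))  →  s(s(m(e, s(s(b)), e)))   [R3 at ε]
3. s(s(m(e, s(s(b)), e)))  →  s(s(e))   [R3 at 1.1]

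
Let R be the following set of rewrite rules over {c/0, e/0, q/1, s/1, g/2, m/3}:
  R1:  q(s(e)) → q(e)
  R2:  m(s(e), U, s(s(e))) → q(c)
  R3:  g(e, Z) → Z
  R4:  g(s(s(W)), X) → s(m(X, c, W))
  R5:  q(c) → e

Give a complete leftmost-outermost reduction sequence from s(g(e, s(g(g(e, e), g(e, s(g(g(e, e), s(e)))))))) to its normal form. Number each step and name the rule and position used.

s(s(s(s(e))))

1. s(g(e, s(g(g(e, e), g(e, s(g(g(e, e), s(e))))))))  →  s(s(g(g(e, e), g(e, s(g(g(e, e), s(e)))))))   [R3 at 1]
2. s(s(g(g(e, e), g(e, s(g(g(e, e), s(e)))))))  →  s(s(g(e, g(e, s(g(g(e, e), s(e)))))))   [R3 at 1.1.1]
3. s(s(g(e, g(e, s(g(g(e, e), s(e)))))))  →  s(s(g(e, s(g(g(e, e), s(e))))))   [R3 at 1.1]
4. s(s(g(e, s(g(g(e, e), s(e))))))  →  s(s(s(g(g(e, e), s(e)))))   [R3 at 1.1]
5. s(s(s(g(g(e, e), s(e)))))  →  s(s(s(g(e, s(e)))))   [R3 at 1.1.1.1]
6. s(s(s(g(e, s(e)))))  →  s(s(s(s(e))))   [R3 at 1.1.1]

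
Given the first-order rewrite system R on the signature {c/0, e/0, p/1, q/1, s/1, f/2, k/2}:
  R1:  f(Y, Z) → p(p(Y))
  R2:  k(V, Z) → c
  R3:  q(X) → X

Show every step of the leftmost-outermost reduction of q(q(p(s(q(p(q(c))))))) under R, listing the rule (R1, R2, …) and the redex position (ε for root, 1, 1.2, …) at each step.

1. q(q(p(s(q(p(q(c)))))))  →  q(p(s(q(p(q(c))))))   [R3 at ε]
2. q(p(s(q(p(q(c))))))  →  p(s(q(p(q(c)))))   [R3 at ε]
3. p(s(q(p(q(c)))))  →  p(s(p(q(c))))   [R3 at 1.1]
4. p(s(p(q(c))))  →  p(s(p(c)))   [R3 at 1.1.1]

p(s(p(c)))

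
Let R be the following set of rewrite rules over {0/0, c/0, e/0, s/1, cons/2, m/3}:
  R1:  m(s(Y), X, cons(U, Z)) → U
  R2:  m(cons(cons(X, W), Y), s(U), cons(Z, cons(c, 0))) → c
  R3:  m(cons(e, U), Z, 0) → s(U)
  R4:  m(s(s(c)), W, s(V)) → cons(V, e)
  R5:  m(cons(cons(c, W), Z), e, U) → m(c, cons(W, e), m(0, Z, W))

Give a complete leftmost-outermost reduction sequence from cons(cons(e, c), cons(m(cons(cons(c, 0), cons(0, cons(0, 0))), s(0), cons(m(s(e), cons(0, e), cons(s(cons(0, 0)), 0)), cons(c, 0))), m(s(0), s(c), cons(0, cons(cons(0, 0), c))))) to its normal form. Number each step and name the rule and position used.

cons(cons(e, c), cons(c, 0))

1. cons(cons(e, c), cons(m(cons(cons(c, 0), cons(0, cons(0, 0))), s(0), cons(m(s(e), cons(0, e), cons(s(cons(0, 0)), 0)), cons(c, 0))), m(s(0), s(c), cons(0, cons(cons(0, 0), c)))))  →  cons(cons(e, c), cons(c, m(s(0), s(c), cons(0, cons(cons(0, 0), c)))))   [R2 at 2.1]
2. cons(cons(e, c), cons(c, m(s(0), s(c), cons(0, cons(cons(0, 0), c)))))  →  cons(cons(e, c), cons(c, 0))   [R1 at 2.2]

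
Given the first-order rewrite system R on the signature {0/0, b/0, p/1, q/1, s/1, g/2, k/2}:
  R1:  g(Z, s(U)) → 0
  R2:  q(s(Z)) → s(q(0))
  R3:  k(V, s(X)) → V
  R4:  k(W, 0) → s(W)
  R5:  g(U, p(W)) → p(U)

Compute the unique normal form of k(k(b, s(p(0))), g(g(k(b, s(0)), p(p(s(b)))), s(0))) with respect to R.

s(b)

1. k(k(b, s(p(0))), g(g(k(b, s(0)), p(p(s(b)))), s(0)))  →  k(b, g(g(k(b, s(0)), p(p(s(b)))), s(0)))   [R3 at 1]
2. k(b, g(g(k(b, s(0)), p(p(s(b)))), s(0)))  →  k(b, 0)   [R1 at 2]
3. k(b, 0)  →  s(b)   [R4 at ε]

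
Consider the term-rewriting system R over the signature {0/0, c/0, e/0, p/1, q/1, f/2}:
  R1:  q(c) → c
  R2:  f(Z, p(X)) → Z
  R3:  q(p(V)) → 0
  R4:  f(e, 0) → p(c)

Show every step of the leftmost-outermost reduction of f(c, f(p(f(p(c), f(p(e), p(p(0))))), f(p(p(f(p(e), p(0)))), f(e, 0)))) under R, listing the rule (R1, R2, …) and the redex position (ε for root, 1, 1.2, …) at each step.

1. f(c, f(p(f(p(c), f(p(e), p(p(0))))), f(p(p(f(p(e), p(0)))), f(e, 0))))  →  f(c, f(p(f(p(c), p(e))), f(p(p(f(p(e), p(0)))), f(e, 0))))   [R2 at 2.1.1.2]
2. f(c, f(p(f(p(c), p(e))), f(p(p(f(p(e), p(0)))), f(e, 0))))  →  f(c, f(p(p(c)), f(p(p(f(p(e), p(0)))), f(e, 0))))   [R2 at 2.1.1]
3. f(c, f(p(p(c)), f(p(p(f(p(e), p(0)))), f(e, 0))))  →  f(c, f(p(p(c)), f(p(p(p(e))), f(e, 0))))   [R2 at 2.2.1.1.1]
4. f(c, f(p(p(c)), f(p(p(p(e))), f(e, 0))))  →  f(c, f(p(p(c)), f(p(p(p(e))), p(c))))   [R4 at 2.2.2]
5. f(c, f(p(p(c)), f(p(p(p(e))), p(c))))  →  f(c, f(p(p(c)), p(p(p(e)))))   [R2 at 2.2]
6. f(c, f(p(p(c)), p(p(p(e)))))  →  f(c, p(p(c)))   [R2 at 2]
7. f(c, p(p(c)))  →  c   [R2 at ε]

c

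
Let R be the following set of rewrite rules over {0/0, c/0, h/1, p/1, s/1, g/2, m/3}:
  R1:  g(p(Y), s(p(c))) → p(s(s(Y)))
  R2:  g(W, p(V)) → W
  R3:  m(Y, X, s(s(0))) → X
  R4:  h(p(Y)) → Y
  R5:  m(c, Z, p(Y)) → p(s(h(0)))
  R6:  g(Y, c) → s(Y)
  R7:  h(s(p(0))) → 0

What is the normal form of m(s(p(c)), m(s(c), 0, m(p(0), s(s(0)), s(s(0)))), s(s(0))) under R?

1. m(s(p(c)), m(s(c), 0, m(p(0), s(s(0)), s(s(0)))), s(s(0)))  →  m(s(c), 0, m(p(0), s(s(0)), s(s(0))))   [R3 at ε]
2. m(s(c), 0, m(p(0), s(s(0)), s(s(0))))  →  m(s(c), 0, s(s(0)))   [R3 at 3]
3. m(s(c), 0, s(s(0)))  →  0   [R3 at ε]

0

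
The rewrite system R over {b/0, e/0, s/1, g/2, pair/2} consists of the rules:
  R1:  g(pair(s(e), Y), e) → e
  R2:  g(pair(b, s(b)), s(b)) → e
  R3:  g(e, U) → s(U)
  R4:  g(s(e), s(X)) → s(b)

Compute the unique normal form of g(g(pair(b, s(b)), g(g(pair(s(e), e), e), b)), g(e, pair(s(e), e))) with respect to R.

s(s(pair(s(e), e)))

1. g(g(pair(b, s(b)), g(g(pair(s(e), e), e), b)), g(e, pair(s(e), e)))  →  g(g(pair(b, s(b)), g(e, b)), g(e, pair(s(e), e)))   [R1 at 1.2.1]
2. g(g(pair(b, s(b)), g(e, b)), g(e, pair(s(e), e)))  →  g(g(pair(b, s(b)), s(b)), g(e, pair(s(e), e)))   [R3 at 1.2]
3. g(g(pair(b, s(b)), s(b)), g(e, pair(s(e), e)))  →  g(e, g(e, pair(s(e), e)))   [R2 at 1]
4. g(e, g(e, pair(s(e), e)))  →  s(g(e, pair(s(e), e)))   [R3 at ε]
5. s(g(e, pair(s(e), e)))  →  s(s(pair(s(e), e)))   [R3 at 1]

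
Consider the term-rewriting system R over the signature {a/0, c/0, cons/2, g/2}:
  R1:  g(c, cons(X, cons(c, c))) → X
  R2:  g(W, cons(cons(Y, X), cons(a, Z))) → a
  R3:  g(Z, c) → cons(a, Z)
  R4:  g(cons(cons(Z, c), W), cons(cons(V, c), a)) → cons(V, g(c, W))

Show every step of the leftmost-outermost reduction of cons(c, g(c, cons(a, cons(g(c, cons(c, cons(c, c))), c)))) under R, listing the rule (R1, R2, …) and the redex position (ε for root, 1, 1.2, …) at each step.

1. cons(c, g(c, cons(a, cons(g(c, cons(c, cons(c, c))), c))))  →  cons(c, g(c, cons(a, cons(c, c))))   [R1 at 2.2.2.1]
2. cons(c, g(c, cons(a, cons(c, c))))  →  cons(c, a)   [R1 at 2]

cons(c, a)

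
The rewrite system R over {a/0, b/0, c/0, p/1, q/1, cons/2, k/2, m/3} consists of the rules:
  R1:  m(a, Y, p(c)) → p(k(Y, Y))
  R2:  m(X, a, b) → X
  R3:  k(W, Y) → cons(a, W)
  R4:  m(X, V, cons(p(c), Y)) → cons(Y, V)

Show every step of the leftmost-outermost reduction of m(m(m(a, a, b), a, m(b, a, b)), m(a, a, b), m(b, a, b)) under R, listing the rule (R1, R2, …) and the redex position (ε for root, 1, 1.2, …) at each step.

1. m(m(m(a, a, b), a, m(b, a, b)), m(a, a, b), m(b, a, b))  →  m(m(a, a, m(b, a, b)), m(a, a, b), m(b, a, b))   [R2 at 1.1]
2. m(m(a, a, m(b, a, b)), m(a, a, b), m(b, a, b))  →  m(m(a, a, b), m(a, a, b), m(b, a, b))   [R2 at 1.3]
3. m(m(a, a, b), m(a, a, b), m(b, a, b))  →  m(a, m(a, a, b), m(b, a, b))   [R2 at 1]
4. m(a, m(a, a, b), m(b, a, b))  →  m(a, a, m(b, a, b))   [R2 at 2]
5. m(a, a, m(b, a, b))  →  m(a, a, b)   [R2 at 3]
6. m(a, a, b)  →  a   [R2 at ε]

a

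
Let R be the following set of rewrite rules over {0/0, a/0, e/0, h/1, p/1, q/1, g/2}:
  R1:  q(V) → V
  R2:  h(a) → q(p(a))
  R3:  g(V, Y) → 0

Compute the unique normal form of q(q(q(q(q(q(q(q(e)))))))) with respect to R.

e

1. q(q(q(q(q(q(q(q(e))))))))  →  q(q(q(q(q(q(q(e)))))))   [R1 at ε]
2. q(q(q(q(q(q(q(e)))))))  →  q(q(q(q(q(q(e))))))   [R1 at ε]
3. q(q(q(q(q(q(e))))))  →  q(q(q(q(q(e)))))   [R1 at ε]
4. q(q(q(q(q(e)))))  →  q(q(q(q(e))))   [R1 at ε]
5. q(q(q(q(e))))  →  q(q(q(e)))   [R1 at ε]
6. q(q(q(e)))  →  q(q(e))   [R1 at ε]
7. q(q(e))  →  q(e)   [R1 at ε]
8. q(e)  →  e   [R1 at ε]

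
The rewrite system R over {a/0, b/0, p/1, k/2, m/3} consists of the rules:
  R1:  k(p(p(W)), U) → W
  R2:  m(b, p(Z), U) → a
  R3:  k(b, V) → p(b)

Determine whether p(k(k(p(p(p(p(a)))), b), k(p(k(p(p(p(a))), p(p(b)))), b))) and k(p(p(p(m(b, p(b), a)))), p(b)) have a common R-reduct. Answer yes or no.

yes — NF(t₁) = p(a), NF(t₂) = p(a)

Reduce t₁ = p(k(k(p(p(p(p(a)))), b), k(p(k(p(p(p(a))), p(p(b)))), b))):
1. p(k(k(p(p(p(p(a)))), b), k(p(k(p(p(p(a))), p(p(b)))), b)))  →  p(k(p(p(a)), k(p(k(p(p(p(a))), p(p(b)))), b)))   [R1 at 1.1]
2. p(k(p(p(a)), k(p(k(p(p(p(a))), p(p(b)))), b)))  →  p(a)   [R1 at 1]

Reduce t₂ = k(p(p(p(m(b, p(b), a)))), p(b)):
1. k(p(p(p(m(b, p(b), a)))), p(b))  →  p(m(b, p(b), a))   [R1 at ε]
2. p(m(b, p(b), a))  →  p(a)   [R2 at 1]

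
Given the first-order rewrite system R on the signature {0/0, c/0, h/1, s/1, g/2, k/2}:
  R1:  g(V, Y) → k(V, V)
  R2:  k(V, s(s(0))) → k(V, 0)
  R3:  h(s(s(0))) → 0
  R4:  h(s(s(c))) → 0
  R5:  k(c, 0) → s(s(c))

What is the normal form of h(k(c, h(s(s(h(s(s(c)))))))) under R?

1. h(k(c, h(s(s(h(s(s(c))))))))  →  h(k(c, h(s(s(0)))))   [R4 at 1.2.1.1.1]
2. h(k(c, h(s(s(0)))))  →  h(k(c, 0))   [R3 at 1.2]
3. h(k(c, 0))  →  h(s(s(c)))   [R5 at 1]
4. h(s(s(c)))  →  0   [R4 at ε]

0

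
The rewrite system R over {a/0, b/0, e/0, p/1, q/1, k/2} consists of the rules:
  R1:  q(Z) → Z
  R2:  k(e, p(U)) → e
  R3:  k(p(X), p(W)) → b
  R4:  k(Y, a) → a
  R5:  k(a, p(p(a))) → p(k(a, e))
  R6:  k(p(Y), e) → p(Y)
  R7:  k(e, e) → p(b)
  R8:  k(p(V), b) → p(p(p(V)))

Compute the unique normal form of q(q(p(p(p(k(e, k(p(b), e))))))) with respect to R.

1. q(q(p(p(p(k(e, k(p(b), e)))))))  →  q(p(p(p(k(e, k(p(b), e))))))   [R1 at ε]
2. q(p(p(p(k(e, k(p(b), e))))))  →  p(p(p(k(e, k(p(b), e)))))   [R1 at ε]
3. p(p(p(k(e, k(p(b), e)))))  →  p(p(p(k(e, p(b)))))   [R6 at 1.1.1.2]
4. p(p(p(k(e, p(b)))))  →  p(p(p(e)))   [R2 at 1.1.1]

p(p(p(e)))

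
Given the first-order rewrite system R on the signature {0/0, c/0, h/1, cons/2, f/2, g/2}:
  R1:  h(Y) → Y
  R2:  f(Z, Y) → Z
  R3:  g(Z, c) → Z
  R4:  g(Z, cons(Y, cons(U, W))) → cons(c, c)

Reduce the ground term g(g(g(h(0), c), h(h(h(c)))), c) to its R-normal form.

1. g(g(g(h(0), c), h(h(h(c)))), c)  →  g(g(h(0), c), h(h(h(c))))   [R3 at ε]
2. g(g(h(0), c), h(h(h(c))))  →  g(h(0), h(h(h(c))))   [R3 at 1]
3. g(h(0), h(h(h(c))))  →  g(0, h(h(h(c))))   [R1 at 1]
4. g(0, h(h(h(c))))  →  g(0, h(h(c)))   [R1 at 2]
5. g(0, h(h(c)))  →  g(0, h(c))   [R1 at 2]
6. g(0, h(c))  →  g(0, c)   [R1 at 2]
7. g(0, c)  →  0   [R3 at ε]

0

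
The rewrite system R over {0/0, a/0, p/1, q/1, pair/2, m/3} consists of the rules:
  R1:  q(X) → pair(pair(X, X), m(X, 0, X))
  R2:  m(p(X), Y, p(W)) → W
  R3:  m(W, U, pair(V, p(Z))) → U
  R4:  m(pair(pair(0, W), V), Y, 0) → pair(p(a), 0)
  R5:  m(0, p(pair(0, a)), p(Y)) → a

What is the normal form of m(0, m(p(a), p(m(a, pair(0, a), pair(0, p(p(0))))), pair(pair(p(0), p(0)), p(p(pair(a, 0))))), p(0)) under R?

1. m(0, m(p(a), p(m(a, pair(0, a), pair(0, p(p(0))))), pair(pair(p(0), p(0)), p(p(pair(a, 0))))), p(0))  →  m(0, p(m(a, pair(0, a), pair(0, p(p(0))))), p(0))   [R3 at 2]
2. m(0, p(m(a, pair(0, a), pair(0, p(p(0))))), p(0))  →  m(0, p(pair(0, a)), p(0))   [R3 at 2.1]
3. m(0, p(pair(0, a)), p(0))  →  a   [R5 at ε]

a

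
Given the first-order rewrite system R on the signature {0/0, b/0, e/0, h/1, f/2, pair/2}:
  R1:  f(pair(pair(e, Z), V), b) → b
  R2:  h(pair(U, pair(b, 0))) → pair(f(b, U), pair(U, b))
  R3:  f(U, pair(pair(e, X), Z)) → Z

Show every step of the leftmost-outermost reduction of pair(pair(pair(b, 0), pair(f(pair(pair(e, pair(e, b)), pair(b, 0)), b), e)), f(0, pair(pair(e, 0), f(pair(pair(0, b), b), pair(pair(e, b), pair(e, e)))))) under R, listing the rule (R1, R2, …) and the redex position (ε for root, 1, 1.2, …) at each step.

1. pair(pair(pair(b, 0), pair(f(pair(pair(e, pair(e, b)), pair(b, 0)), b), e)), f(0, pair(pair(e, 0), f(pair(pair(0, b), b), pair(pair(e, b), pair(e, e))))))  →  pair(pair(pair(b, 0), pair(b, e)), f(0, pair(pair(e, 0), f(pair(pair(0, b), b), pair(pair(e, b), pair(e, e))))))   [R1 at 1.2.1]
2. pair(pair(pair(b, 0), pair(b, e)), f(0, pair(pair(e, 0), f(pair(pair(0, b), b), pair(pair(e, b), pair(e, e))))))  →  pair(pair(pair(b, 0), pair(b, e)), f(pair(pair(0, b), b), pair(pair(e, b), pair(e, e))))   [R3 at 2]
3. pair(pair(pair(b, 0), pair(b, e)), f(pair(pair(0, b), b), pair(pair(e, b), pair(e, e))))  →  pair(pair(pair(b, 0), pair(b, e)), pair(e, e))   [R3 at 2]

pair(pair(pair(b, 0), pair(b, e)), pair(e, e))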